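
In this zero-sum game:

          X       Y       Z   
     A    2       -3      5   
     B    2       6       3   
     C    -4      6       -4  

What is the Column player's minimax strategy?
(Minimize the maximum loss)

Column should play X, value = 2

Work:
Column player minimizes Row's maximum payoff:
Column X: max payoff to Row = 2
Column Y: max payoff to Row = 6
Column Z: max payoff to Row = 5
Minimum is 2, achieved by column X.
Minimax strategy: X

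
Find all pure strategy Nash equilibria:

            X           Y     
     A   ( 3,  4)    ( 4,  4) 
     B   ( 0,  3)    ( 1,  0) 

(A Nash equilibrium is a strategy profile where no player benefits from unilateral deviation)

Nash equilibrium: (A, X), (A, Y)

Work:
Best responses:
  P1 vs X: payoffs [3, 0] → best response A (payoff 3)
  P1 vs Y: payoffs [4, 1] → best response A (payoff 4)
  P2 vs A: payoffs [4, 4] → best response X/Y (payoff 4)
  P2 vs B: payoffs [3, 0] → best response X (payoff 3)
Mutual best responses: (A,X), (A,Y) → Nash equilibria.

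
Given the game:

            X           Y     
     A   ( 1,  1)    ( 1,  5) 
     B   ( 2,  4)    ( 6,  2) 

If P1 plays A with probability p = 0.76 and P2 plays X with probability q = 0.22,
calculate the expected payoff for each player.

E[P1] = 1.9888, E[P2] = 3.7168

Work:
E[P1] = p·q·π₁(A,X) + p·(1-q)·π₁(A,Y) + (1-p)·q·π₁(B,X) + (1-p)·(1-q)·π₁(B,Y)
= 0.76·0.22·1 + 0.76·0.78·1 + 0.24·0.22·2 + 0.24·0.78·6
= 1.9888

E[P2] = 3.7168 (similar calculation)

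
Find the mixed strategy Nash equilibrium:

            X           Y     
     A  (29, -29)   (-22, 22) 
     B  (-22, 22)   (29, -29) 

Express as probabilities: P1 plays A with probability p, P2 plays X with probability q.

p = 0.5, q = 0.5

Work:
Find probabilities that make opponent indifferent:
P2 chooses q to make P1 indifferent between A and B
P1 chooses p to make P2 indifferent between X and Y
Mixed NE: P1 plays (A: 0.5, B: 0.5), P2 plays (X: 0.5, Y: 0.5)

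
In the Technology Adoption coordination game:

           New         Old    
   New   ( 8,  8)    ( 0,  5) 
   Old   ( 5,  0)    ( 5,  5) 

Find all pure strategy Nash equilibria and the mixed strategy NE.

Pure NE: (New, New) and (Old, Old); Mixed NE: p = 0.625, q = 0.625

Work:
Check pure NE:
(New, New): (8, 8) - no unilateral deviation beneficial
(Old, Old): (5, 5) - no unilateral deviation beneficial
Mixed NE: P1 plays New with p = 0.625, P2 plays New with q = 0.625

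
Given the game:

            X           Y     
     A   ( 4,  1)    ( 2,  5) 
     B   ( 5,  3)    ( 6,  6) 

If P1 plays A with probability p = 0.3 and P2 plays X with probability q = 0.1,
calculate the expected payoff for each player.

E[P1] = 4.79, E[P2] = 5.37

Work:
E[P1] = p·q·π₁(A,X) + p·(1-q)·π₁(A,Y) + (1-p)·q·π₁(B,X) + (1-p)·(1-q)·π₁(B,Y)
= 0.3·0.1·4 + 0.3·0.9·2 + 0.7·0.1·5 + 0.7·0.9·6
= 4.79

E[P2] = 5.37 (similar calculation)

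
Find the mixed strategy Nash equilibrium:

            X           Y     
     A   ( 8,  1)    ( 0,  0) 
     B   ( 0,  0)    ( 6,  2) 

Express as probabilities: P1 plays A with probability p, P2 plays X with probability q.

p = 0.6667, q = 0.4286

Work:
Find probabilities that make opponent indifferent:
P2 chooses q to make P1 indifferent between A and B
P1 chooses p to make P2 indifferent between X and Y
Mixed NE: P1 plays (A: 0.6667, B: 0.3333), P2 plays (X: 0.4286, Y: 0.5714)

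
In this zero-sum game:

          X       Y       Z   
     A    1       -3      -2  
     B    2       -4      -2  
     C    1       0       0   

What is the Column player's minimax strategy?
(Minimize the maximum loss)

Column should play Y or Z (all achieve the minimum), value = 0

Work:
Column player minimizes Row's maximum payoff:
Column X: max payoff to Row = 2
Column Y: max payoff to Row = 0
Column Z: max payoff to Row = 0
Minimum is 0, achieved by columns Y, Z (tied).
Each of Y or Z is a minimax strategy.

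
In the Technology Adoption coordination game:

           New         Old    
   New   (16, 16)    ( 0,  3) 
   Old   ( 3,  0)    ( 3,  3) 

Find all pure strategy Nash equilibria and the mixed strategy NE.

Pure NE: (New, New) and (Old, Old); Mixed NE: p = 0.1875, q = 0.1875

Work:
Check pure NE:
(New, New): (16, 16) - no unilateral deviation beneficial
(Old, Old): (3, 3) - no unilateral deviation beneficial
Mixed NE: P1 plays New with p = 0.1875, P2 plays New with q = 0.1875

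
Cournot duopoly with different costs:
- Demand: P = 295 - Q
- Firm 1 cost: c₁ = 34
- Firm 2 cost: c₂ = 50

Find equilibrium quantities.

q₁* = 92.33, q₂* = 76.33

Work:
Reaction: q₁ = (295 - 34 - q₂)/2
Reaction: q₂ = (295 - 50 - q₁)/2
Solve simultaneously:
q₁* = (295 - 2×34 + 50)/3 = 92.33
q₂* = (295 - 2×50 + 34)/3 = 76.33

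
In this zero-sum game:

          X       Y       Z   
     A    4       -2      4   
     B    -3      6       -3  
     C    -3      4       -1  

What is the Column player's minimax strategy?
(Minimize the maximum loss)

Column should play X or Z (all achieve the minimum), value = 4

Work:
Column player minimizes Row's maximum payoff:
Column X: max payoff to Row = 4
Column Y: max payoff to Row = 6
Column Z: max payoff to Row = 4
Minimum is 4, achieved by columns X, Z (tied).
Each of X or Z is a minimax strategy.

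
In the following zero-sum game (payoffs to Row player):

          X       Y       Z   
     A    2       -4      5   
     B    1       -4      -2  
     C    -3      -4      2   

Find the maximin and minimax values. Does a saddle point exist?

Maximin = -4, Minimax = -4, Saddle: True

Work:
Row minimums: [-4, -4, -4] → maximin = -4
Column maximums: [2, -4, 5] → minimax = -4
Saddle point exists! Game value = -4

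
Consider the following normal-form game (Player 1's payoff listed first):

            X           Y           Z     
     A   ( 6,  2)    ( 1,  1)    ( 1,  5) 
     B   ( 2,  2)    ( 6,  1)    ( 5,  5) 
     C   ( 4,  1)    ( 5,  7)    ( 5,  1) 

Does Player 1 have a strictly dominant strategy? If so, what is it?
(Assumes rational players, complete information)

No strictly dominant strategy exists for Player 1

Work:
A strategy strictly dominates another if it gives a strictly higher payoff against every opponent action. Compare each pair of P1's strategies column-by-column:
  A vs B: [6 vs 2, 1 vs 6, 1 vs 5] → A does not strictly dominate B (column Y: 1 ≤ 6)
  A vs C: [6 vs 4, 1 vs 5, 1 vs 5] → A does not strictly dominate C (column Y: 1 ≤ 5)
  B vs A: [2 vs 6, 6 vs 1, 5 vs 1] → B does not strictly dominate A (column X: 2 ≤ 6)
  B vs C: [2 vs 4, 6 vs 5, 5 vs 5] → B does not strictly dominate C (column X: 2 ≤ 4)
  C vs A: [4 vs 6, 5 vs 1, 5 vs 1] → C does not strictly dominate A (column X: 4 ≤ 6)
  C vs B: [4 vs 2, 5 vs 6, 5 vs 5] → C does not strictly dominate B (column Y: 5 ≤ 6)
No single strategy strictly dominates all others → no strictly dominant strategy.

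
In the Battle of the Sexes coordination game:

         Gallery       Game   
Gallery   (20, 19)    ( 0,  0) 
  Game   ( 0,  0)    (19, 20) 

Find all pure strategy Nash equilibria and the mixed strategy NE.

Pure NE: (Gallery, Gallery) and (Game, Game); Mixed NE: p = 0.5128, q = 0.4872

Work:
Check pure NE:
(Gallery, Gallery): (20, 19) - no unilateral deviation beneficial
(Game, Game): (19, 20) - no unilateral deviation beneficial
Mixed NE: P1 plays Gallery with p = 0.5128, P2 plays Gallery with q = 0.4872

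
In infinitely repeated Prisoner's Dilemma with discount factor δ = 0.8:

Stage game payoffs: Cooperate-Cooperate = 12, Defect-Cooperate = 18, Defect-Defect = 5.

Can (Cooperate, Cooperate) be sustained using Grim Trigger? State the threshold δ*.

δ* = 0.4615; since δ = 0.8 ≥ 0.4615, cooperation can be sustained

Work:
For Grim Trigger:
Cooperate forever: 12/(1-δ)
Defect then punished: 18 + 5·δ/(1-δ)
Need: 12/(1-δ) ≥ 18 + 5·δ/(1-δ)
Solving: δ ≥ (T-R)/(T-P) = (18-12)/(18-5) = 0.4615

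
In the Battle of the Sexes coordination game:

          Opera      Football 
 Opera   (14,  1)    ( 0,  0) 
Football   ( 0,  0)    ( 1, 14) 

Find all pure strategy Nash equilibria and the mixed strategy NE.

Pure NE: (Opera, Opera) and (Football, Football); Mixed NE: p = 0.9333, q = 0.0667

Work:
Check pure NE:
(Opera, Opera): (14, 1) - no unilateral deviation beneficial
(Football, Football): (1, 14) - no unilateral deviation beneficial
Mixed NE: P1 plays Opera with p = 0.9333, P2 plays Opera with q = 0.0667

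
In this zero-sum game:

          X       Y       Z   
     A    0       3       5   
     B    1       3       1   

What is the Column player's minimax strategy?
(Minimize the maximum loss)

Column should play X, value = 1

Work:
Column player minimizes Row's maximum payoff:
Column X: max payoff to Row = 1
Column Y: max payoff to Row = 3
Column Z: max payoff to Row = 5
Minimum is 1, achieved by column X.
Minimax strategy: X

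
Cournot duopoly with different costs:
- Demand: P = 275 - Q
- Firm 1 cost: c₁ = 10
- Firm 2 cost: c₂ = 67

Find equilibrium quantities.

q₁* = 107.33, q₂* = 50.33

Work:
Reaction: q₁ = (275 - 10 - q₂)/2
Reaction: q₂ = (275 - 67 - q₁)/2
Solve simultaneously:
q₁* = (275 - 2×10 + 67)/3 = 107.33
q₂* = (275 - 2×67 + 10)/3 = 50.33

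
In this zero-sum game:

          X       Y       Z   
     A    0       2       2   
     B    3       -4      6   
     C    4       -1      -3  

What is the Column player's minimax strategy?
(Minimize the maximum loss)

Column should play Y, value = 2

Work:
Column player minimizes Row's maximum payoff:
Column X: max payoff to Row = 4
Column Y: max payoff to Row = 2
Column Z: max payoff to Row = 6
Minimum is 2, achieved by column Y.
Minimax strategy: Y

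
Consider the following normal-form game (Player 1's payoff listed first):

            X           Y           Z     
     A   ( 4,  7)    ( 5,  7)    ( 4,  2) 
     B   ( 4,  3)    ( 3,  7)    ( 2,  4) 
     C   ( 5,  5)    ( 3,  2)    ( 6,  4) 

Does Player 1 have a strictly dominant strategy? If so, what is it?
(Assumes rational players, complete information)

No strictly dominant strategy exists for Player 1

Work:
A strategy strictly dominates another if it gives a strictly higher payoff against every opponent action. Compare each pair of P1's strategies column-by-column:
  A vs B: [4 vs 4, 5 vs 3, 4 vs 2] → A does not strictly dominate B (column X: 4 ≤ 4)
  A vs C: [4 vs 5, 5 vs 3, 4 vs 6] → A does not strictly dominate C (column X: 4 ≤ 5)
  B vs A: [4 vs 4, 3 vs 5, 2 vs 4] → B does not strictly dominate A (column X: 4 ≤ 4)
  B vs C: [4 vs 5, 3 vs 3, 2 vs 6] → B does not strictly dominate C (column X: 4 ≤ 5)
  C vs A: [5 vs 4, 3 vs 5, 6 vs 4] → C does not strictly dominate A (column Y: 3 ≤ 5)
  C vs B: [5 vs 4, 3 vs 3, 6 vs 2] → C does not strictly dominate B (column Y: 3 ≤ 3)
No single strategy strictly dominates all others → no strictly dominant strategy.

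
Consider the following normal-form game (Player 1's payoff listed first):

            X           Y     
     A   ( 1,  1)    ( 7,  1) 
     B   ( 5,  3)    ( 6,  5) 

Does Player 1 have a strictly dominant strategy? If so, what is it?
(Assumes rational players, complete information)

No strictly dominant strategy exists for Player 1

Work:
A strategy strictly dominates another if it gives a strictly higher payoff against every opponent action. Compare each pair of P1's strategies column-by-column:
  A vs B: [1 vs 5, 7 vs 6] → A does not strictly dominate B (column X: 1 ≤ 5)
  B vs A: [5 vs 1, 6 vs 7] → B does not strictly dominate A (column Y: 6 ≤ 7)
No single strategy strictly dominates all others → no strictly dominant strategy.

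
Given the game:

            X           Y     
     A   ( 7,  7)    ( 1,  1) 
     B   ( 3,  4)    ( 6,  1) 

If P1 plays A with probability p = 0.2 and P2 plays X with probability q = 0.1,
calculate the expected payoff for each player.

E[P1] = 4.88, E[P2] = 1.36

Work:
E[P1] = p·q·π₁(A,X) + p·(1-q)·π₁(A,Y) + (1-p)·q·π₁(B,X) + (1-p)·(1-q)·π₁(B,Y)
= 0.2·0.1·7 + 0.2·0.9·1 + 0.8·0.1·3 + 0.8·0.9·6
= 4.88

E[P2] = 1.36 (similar calculation)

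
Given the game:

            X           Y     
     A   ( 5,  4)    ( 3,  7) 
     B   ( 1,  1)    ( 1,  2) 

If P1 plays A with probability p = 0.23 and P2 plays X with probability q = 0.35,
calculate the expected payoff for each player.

E[P1] = 1.621, E[P2] = 2.639

Work:
E[P1] = p·q·π₁(A,X) + p·(1-q)·π₁(A,Y) + (1-p)·q·π₁(B,X) + (1-p)·(1-q)·π₁(B,Y)
= 0.23·0.35·5 + 0.23·0.65·3 + 0.77·0.35·1 + 0.77·0.65·1
= 1.621

E[P2] = 2.639 (similar calculation)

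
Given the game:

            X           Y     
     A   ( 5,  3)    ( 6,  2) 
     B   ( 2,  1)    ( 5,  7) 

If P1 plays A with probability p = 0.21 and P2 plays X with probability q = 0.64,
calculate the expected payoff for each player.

E[P1] = 3.5588, E[P2] = 3.0508

Work:
E[P1] = p·q·π₁(A,X) + p·(1-q)·π₁(A,Y) + (1-p)·q·π₁(B,X) + (1-p)·(1-q)·π₁(B,Y)
= 0.21·0.64·5 + 0.21·0.36·6 + 0.79·0.64·2 + 0.79·0.36·5
= 3.5588

E[P2] = 3.0508 (similar calculation)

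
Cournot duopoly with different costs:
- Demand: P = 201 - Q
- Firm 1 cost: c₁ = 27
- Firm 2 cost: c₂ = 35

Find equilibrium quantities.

q₁* = 60.67, q₂* = 52.67

Work:
Reaction: q₁ = (201 - 27 - q₂)/2
Reaction: q₂ = (201 - 35 - q₁)/2
Solve simultaneously:
q₁* = (201 - 2×27 + 35)/3 = 60.67
q₂* = (201 - 2×35 + 27)/3 = 52.67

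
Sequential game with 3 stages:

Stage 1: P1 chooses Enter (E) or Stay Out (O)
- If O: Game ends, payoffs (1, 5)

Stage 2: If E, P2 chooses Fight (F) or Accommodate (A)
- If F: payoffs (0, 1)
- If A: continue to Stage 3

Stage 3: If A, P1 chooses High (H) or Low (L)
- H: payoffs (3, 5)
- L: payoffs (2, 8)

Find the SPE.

SPE: (E, A, H); Outcome (3, 5)

Work:
Stage 3: P1 chooses H (3 vs 2)
Stage 2: P2: F->1, A->5 (anticipating H). Choose A
Stage 1: P1: O->1, E->3 (anticipating A, H). Choose E
SPE path: E -> A -> H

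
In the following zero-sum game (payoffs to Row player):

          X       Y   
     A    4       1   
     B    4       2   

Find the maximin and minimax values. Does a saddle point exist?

Maximin = 2, Minimax = 2, Saddle: True

Work:
Row minimums: [1, 2] → maximin = 2
Column maximums: [4, 2] → minimax = 2
Saddle point exists! Game value = 2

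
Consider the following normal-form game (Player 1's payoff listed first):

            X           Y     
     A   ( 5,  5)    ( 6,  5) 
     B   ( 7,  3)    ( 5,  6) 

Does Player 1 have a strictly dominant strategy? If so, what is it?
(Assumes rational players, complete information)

No strictly dominant strategy exists for Player 1

Work:
A strategy strictly dominates another if it gives a strictly higher payoff against every opponent action. Compare each pair of P1's strategies column-by-column:
  A vs B: [5 vs 7, 6 vs 5] → A does not strictly dominate B (column X: 5 ≤ 7)
  B vs A: [7 vs 5, 5 vs 6] → B does not strictly dominate A (column Y: 5 ≤ 6)
No single strategy strictly dominates all others → no strictly dominant strategy.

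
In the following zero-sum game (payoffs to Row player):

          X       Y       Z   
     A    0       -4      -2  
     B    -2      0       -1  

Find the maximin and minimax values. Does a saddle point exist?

Maximin = -2, Minimax = -1, Saddle: False

Work:
Row minimums: [-4, -2] → maximin = -2
Column maximums: [0, 0, -1] → minimax = -1
No saddle point (maximin ≠ minimax). Mixed strategy needed.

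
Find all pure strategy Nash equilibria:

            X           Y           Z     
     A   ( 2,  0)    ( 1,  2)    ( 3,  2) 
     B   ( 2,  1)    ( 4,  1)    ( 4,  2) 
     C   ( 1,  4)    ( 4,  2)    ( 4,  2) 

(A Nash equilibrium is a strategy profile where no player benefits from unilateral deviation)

Nash equilibrium: (B, Z)

Work:
Best responses:
  P1 vs X: payoffs [2, 2, 1] → best response A/B (payoff 2)
  P1 vs Y: payoffs [1, 4, 4] → best response B/C (payoff 4)
  P1 vs Z: payoffs [3, 4, 4] → best response B/C (payoff 4)
  P2 vs A: payoffs [0, 2, 2] → best response Y/Z (payoff 2)
  P2 vs B: payoffs [1, 1, 2] → best response Z (payoff 2)
  P2 vs C: payoffs [4, 2, 2] → best response X (payoff 4)
Mutual best responses: (B,Z) → Nash equilibria.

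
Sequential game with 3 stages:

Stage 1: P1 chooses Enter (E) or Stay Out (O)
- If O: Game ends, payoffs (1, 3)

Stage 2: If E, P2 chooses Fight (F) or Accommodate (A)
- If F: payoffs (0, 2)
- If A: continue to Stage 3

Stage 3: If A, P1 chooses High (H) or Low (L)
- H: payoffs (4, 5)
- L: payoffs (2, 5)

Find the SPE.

SPE: (E, A, H); Outcome (4, 5)

Work:
Stage 3: P1 chooses H (4 vs 2)
Stage 2: P2: F->2, A->5 (anticipating H). Choose A
Stage 1: P1: O->1, E->4 (anticipating A, H). Choose E
SPE path: E -> A -> H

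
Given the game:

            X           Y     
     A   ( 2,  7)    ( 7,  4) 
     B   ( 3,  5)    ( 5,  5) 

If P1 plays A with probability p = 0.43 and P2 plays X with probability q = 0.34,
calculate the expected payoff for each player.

E[P1] = 4.7414, E[P2] = 5.0086

Work:
E[P1] = p·q·π₁(A,X) + p·(1-q)·π₁(A,Y) + (1-p)·q·π₁(B,X) + (1-p)·(1-q)·π₁(B,Y)
= 0.43·0.34·2 + 0.43·0.66·7 + 0.57·0.34·3 + 0.57·0.66·5
= 4.7414

E[P2] = 5.0086 (similar calculation)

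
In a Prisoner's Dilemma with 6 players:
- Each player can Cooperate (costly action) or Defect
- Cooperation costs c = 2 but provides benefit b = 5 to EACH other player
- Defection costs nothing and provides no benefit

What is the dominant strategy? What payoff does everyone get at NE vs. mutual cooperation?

Dominant: Defect; NE payoff = 0; Coop payoff = 23

Work:
Defect dominates (saves cost c = 2, benefit to others is external)
NE: All defect → everyone gets 0
If all cooperate: each receives (5)×5 - 2 = 23
Social dilemma: 23 > 0 but NE gives 0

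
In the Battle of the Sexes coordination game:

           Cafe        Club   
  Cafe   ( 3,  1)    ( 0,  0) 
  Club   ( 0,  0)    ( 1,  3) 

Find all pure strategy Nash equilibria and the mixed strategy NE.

Pure NE: (Cafe, Cafe) and (Club, Club); Mixed NE: p = 0.75, q = 0.25

Work:
Check pure NE:
(Cafe, Cafe): (3, 1) - no unilateral deviation beneficial
(Club, Club): (1, 3) - no unilateral deviation beneficial
Mixed NE: P1 plays Cafe with p = 0.75, P2 plays Cafe with q = 0.25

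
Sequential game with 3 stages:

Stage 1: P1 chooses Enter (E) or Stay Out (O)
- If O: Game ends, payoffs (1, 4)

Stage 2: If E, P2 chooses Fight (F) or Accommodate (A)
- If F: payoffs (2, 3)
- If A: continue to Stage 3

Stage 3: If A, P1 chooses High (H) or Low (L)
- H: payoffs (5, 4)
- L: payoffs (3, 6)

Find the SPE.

SPE: (E, A, H); Outcome (5, 4)

Work:
Stage 3: P1 chooses H (5 vs 3)
Stage 2: P2: F->3, A->4 (anticipating H). Choose A
Stage 1: P1: O->1, E->5 (anticipating A, H). Choose E
SPE path: E -> A -> H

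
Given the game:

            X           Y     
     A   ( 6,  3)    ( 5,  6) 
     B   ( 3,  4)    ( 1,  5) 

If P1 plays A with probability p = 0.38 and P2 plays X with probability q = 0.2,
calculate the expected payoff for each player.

E[P1] = 2.844, E[P2] = 5.028

Work:
E[P1] = p·q·π₁(A,X) + p·(1-q)·π₁(A,Y) + (1-p)·q·π₁(B,X) + (1-p)·(1-q)·π₁(B,Y)
= 0.38·0.2·6 + 0.38·0.8·5 + 0.62·0.2·3 + 0.62·0.8·1
= 2.844

E[P2] = 5.028 (similar calculation)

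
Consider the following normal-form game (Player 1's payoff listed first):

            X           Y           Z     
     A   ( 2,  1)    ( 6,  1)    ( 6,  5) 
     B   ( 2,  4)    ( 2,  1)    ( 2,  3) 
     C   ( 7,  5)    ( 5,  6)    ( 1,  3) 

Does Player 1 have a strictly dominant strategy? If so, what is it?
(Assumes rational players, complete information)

No strictly dominant strategy exists for Player 1

Work:
A strategy strictly dominates another if it gives a strictly higher payoff against every opponent action. Compare each pair of P1's strategies column-by-column:
  A vs B: [2 vs 2, 6 vs 2, 6 vs 2] → A does not strictly dominate B (column X: 2 ≤ 2)
  A vs C: [2 vs 7, 6 vs 5, 6 vs 1] → A does not strictly dominate C (column X: 2 ≤ 7)
  B vs A: [2 vs 2, 2 vs 6, 2 vs 6] → B does not strictly dominate A (column X: 2 ≤ 2)
  B vs C: [2 vs 7, 2 vs 5, 2 vs 1] → B does not strictly dominate C (column X: 2 ≤ 7)
  C vs A: [7 vs 2, 5 vs 6, 1 vs 6] → C does not strictly dominate A (column Y: 5 ≤ 6)
  C vs B: [7 vs 2, 5 vs 2, 1 vs 2] → C does not strictly dominate B (column Z: 1 ≤ 2)
No single strategy strictly dominates all others → no strictly dominant strategy.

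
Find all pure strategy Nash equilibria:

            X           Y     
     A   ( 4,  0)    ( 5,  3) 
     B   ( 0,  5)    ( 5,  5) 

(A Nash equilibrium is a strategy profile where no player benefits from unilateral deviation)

Nash equilibrium: (A, Y), (B, Y)

Work:
Best responses:
  P1 vs X: payoffs [4, 0] → best response A (payoff 4)
  P1 vs Y: payoffs [5, 5] → best response A/B (payoff 5)
  P2 vs A: payoffs [0, 3] → best response Y (payoff 3)
  P2 vs B: payoffs [5, 5] → best response X/Y (payoff 5)
Mutual best responses: (A,Y), (B,Y) → Nash equilibria.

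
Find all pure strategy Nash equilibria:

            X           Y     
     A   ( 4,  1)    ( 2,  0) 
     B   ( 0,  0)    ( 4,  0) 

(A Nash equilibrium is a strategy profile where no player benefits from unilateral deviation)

Nash equilibrium: (A, X), (B, Y)

Work:
Best responses:
  P1 vs X: payoffs [4, 0] → best response A (payoff 4)
  P1 vs Y: payoffs [2, 4] → best response B (payoff 4)
  P2 vs A: payoffs [1, 0] → best response X (payoff 1)
  P2 vs B: payoffs [0, 0] → best response X/Y (payoff 0)
Mutual best responses: (A,X), (B,Y) → Nash equilibria.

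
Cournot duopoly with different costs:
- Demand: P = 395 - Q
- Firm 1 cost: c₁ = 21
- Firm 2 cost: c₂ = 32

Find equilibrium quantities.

q₁* = 128.33, q₂* = 117.33

Work:
Reaction: q₁ = (395 - 21 - q₂)/2
Reaction: q₂ = (395 - 32 - q₁)/2
Solve simultaneously:
q₁* = (395 - 2×21 + 32)/3 = 128.33
q₂* = (395 - 2×32 + 21)/3 = 117.33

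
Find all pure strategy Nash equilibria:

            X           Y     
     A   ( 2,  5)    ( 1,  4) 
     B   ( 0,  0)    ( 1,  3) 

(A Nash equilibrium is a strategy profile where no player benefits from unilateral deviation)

Nash equilibrium: (A, X), (B, Y)

Work:
Best responses:
  P1 vs X: payoffs [2, 0] → best response A (payoff 2)
  P1 vs Y: payoffs [1, 1] → best response A/B (payoff 1)
  P2 vs A: payoffs [5, 4] → best response X (payoff 5)
  P2 vs B: payoffs [0, 3] → best response Y (payoff 3)
Mutual best responses: (A,X), (B,Y) → Nash equilibria.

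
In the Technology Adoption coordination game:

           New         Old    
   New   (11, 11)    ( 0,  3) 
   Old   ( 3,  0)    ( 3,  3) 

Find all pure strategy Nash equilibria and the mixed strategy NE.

Pure NE: (New, New) and (Old, Old); Mixed NE: p = 0.2727, q = 0.2727

Work:
Check pure NE:
(New, New): (11, 11) - no unilateral deviation beneficial
(Old, Old): (3, 3) - no unilateral deviation beneficial
Mixed NE: P1 plays New with p = 0.2727, P2 plays New with q = 0.2727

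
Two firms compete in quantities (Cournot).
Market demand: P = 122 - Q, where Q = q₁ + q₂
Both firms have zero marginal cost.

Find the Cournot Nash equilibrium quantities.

q₁* = q₂* = 40.67; P* = 40.67

Work:
Profit: π_i = P·q_i = (a - q_i - q_j)·q_i
FOC: ∂π_i/∂q_i = a - 2q_i - q_j = 0
Reaction function: q_i = (122 - q_j)/2
Symmetry: q* = 122/3 = 40.67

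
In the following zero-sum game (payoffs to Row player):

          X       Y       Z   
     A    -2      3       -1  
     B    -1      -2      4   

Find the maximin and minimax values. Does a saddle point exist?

Maximin = -2, Minimax = -1, Saddle: False

Work:
Row minimums: [-2, -2] → maximin = -2
Column maximums: [-1, 3, 4] → minimax = -1
No saddle point (maximin ≠ minimax). Mixed strategy needed.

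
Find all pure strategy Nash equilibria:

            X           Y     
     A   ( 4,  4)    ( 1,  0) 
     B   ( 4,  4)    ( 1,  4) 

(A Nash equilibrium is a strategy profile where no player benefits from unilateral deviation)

Nash equilibrium: (A, X), (B, X), (B, Y)

Work:
Best responses:
  P1 vs X: payoffs [4, 4] → best response A/B (payoff 4)
  P1 vs Y: payoffs [1, 1] → best response A/B (payoff 1)
  P2 vs A: payoffs [4, 0] → best response X (payoff 4)
  P2 vs B: payoffs [4, 4] → best response X/Y (payoff 4)
Mutual best responses: (A,X), (B,X), (B,Y) → Nash equilibria.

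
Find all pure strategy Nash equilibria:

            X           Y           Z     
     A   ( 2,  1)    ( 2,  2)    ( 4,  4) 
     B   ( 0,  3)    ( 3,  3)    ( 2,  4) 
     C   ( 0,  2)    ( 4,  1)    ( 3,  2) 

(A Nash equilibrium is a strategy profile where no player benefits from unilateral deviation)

Nash equilibrium: (A, Z)

Work:
Best responses:
  P1 vs X: payoffs [2, 0, 0] → best response A (payoff 2)
  P1 vs Y: payoffs [2, 3, 4] → best response C (payoff 4)
  P1 vs Z: payoffs [4, 2, 3] → best response A (payoff 4)
  P2 vs A: payoffs [1, 2, 4] → best response Z (payoff 4)
  P2 vs B: payoffs [3, 3, 4] → best response Z (payoff 4)
  P2 vs C: payoffs [2, 1, 2] → best response X/Z (payoff 2)
Mutual best responses: (A,Z) → Nash equilibria.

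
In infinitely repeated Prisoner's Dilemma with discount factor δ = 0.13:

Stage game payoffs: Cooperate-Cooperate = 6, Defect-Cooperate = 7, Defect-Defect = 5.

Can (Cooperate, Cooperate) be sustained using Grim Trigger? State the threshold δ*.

δ* = 0.5; since δ = 0.13 < 0.5, cooperation cannot be sustained

Work:
For Grim Trigger:
Cooperate forever: 6/(1-δ)
Defect then punished: 7 + 5·δ/(1-δ)
Need: 6/(1-δ) ≥ 7 + 5·δ/(1-δ)
Solving: δ ≥ (T-R)/(T-P) = (7-6)/(7-5) = 0.5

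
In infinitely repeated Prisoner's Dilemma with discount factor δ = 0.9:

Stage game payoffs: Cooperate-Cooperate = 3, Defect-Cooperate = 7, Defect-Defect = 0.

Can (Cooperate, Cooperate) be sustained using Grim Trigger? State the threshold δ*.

δ* = 0.5714; since δ = 0.9 ≥ 0.5714, cooperation can be sustained

Work:
For Grim Trigger:
Cooperate forever: 3/(1-δ)
Defect then punished: 7 + 0·δ/(1-δ)
Need: 3/(1-δ) ≥ 7 + 0·δ/(1-δ)
Solving: δ ≥ (T-R)/(T-P) = (7-3)/(7-0) = 0.5714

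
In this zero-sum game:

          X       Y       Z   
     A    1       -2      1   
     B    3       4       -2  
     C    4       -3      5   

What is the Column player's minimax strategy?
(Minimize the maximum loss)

Column should play X or Y (all achieve the minimum), value = 4

Work:
Column player minimizes Row's maximum payoff:
Column X: max payoff to Row = 4
Column Y: max payoff to Row = 4
Column Z: max payoff to Row = 5
Minimum is 4, achieved by columns X, Y (tied).
Each of X or Y is a minimax strategy.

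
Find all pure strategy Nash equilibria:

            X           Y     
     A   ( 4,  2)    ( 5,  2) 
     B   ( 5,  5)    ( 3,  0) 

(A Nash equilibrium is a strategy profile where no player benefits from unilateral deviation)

Nash equilibrium: (A, Y), (B, X)

Work:
Best responses:
  P1 vs X: payoffs [4, 5] → best response B (payoff 5)
  P1 vs Y: payoffs [5, 3] → best response A (payoff 5)
  P2 vs A: payoffs [2, 2] → best response X/Y (payoff 2)
  P2 vs B: payoffs [5, 0] → best response X (payoff 5)
Mutual best responses: (A,Y), (B,X) → Nash equilibria.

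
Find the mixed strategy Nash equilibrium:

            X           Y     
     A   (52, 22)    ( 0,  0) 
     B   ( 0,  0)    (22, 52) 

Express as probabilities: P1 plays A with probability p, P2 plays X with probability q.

p = 0.7027, q = 0.2973

Work:
Find probabilities that make opponent indifferent:
P2 chooses q to make P1 indifferent between A and B
P1 chooses p to make P2 indifferent between X and Y
Mixed NE: P1 plays (A: 0.7027, B: 0.2973), P2 plays (X: 0.2973, Y: 0.7027)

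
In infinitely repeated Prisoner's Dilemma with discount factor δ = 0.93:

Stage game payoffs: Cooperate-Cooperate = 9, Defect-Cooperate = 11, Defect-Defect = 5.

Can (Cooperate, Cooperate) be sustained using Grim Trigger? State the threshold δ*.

δ* = 0.3333; since δ = 0.93 ≥ 0.3333, cooperation can be sustained

Work:
For Grim Trigger:
Cooperate forever: 9/(1-δ)
Defect then punished: 11 + 5·δ/(1-δ)
Need: 9/(1-δ) ≥ 11 + 5·δ/(1-δ)
Solving: δ ≥ (T-R)/(T-P) = (11-9)/(11-5) = 0.3333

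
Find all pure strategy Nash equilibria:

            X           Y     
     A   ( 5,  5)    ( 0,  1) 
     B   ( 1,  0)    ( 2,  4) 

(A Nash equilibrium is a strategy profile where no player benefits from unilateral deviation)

Nash equilibrium: (A, X), (B, Y)

Work:
Best responses:
  P1 vs X: payoffs [5, 1] → best response A (payoff 5)
  P1 vs Y: payoffs [0, 2] → best response B (payoff 2)
  P2 vs A: payoffs [5, 1] → best response X (payoff 5)
  P2 vs B: payoffs [0, 4] → best response Y (payoff 4)
Mutual best responses: (A,X), (B,Y) → Nash equilibria.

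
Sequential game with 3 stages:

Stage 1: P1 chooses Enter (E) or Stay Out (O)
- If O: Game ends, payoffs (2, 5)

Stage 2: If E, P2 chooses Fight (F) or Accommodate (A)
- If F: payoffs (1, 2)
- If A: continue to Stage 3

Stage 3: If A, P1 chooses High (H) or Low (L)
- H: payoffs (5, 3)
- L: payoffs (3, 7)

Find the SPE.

SPE: (E, A, H); Outcome (5, 3)

Work:
Stage 3: P1 chooses H (5 vs 3)
Stage 2: P2: F->2, A->3 (anticipating H). Choose A
Stage 1: P1: O->2, E->5 (anticipating A, H). Choose E
SPE path: E -> A -> H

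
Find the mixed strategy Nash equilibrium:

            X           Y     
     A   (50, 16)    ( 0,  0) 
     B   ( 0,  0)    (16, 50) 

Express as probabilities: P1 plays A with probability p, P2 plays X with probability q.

p = 0.7576, q = 0.2424

Work:
Find probabilities that make opponent indifferent:
P2 chooses q to make P1 indifferent between A and B
P1 chooses p to make P2 indifferent between X and Y
Mixed NE: P1 plays (A: 0.7576, B: 0.2424), P2 plays (X: 0.2424, Y: 0.7576)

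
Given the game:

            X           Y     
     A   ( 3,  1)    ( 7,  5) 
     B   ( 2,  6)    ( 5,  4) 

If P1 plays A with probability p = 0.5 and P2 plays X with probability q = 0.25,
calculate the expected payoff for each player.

E[P1] = 5.125, E[P2] = 4.25

Work:
E[P1] = p·q·π₁(A,X) + p·(1-q)·π₁(A,Y) + (1-p)·q·π₁(B,X) + (1-p)·(1-q)·π₁(B,Y)
= 0.5·0.25·3 + 0.5·0.75·7 + 0.5·0.25·2 + 0.5·0.75·5
= 5.125

E[P2] = 4.25 (similar calculation)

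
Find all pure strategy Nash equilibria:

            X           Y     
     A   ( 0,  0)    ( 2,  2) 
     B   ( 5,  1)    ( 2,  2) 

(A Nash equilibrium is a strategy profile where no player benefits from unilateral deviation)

Nash equilibrium: (A, Y), (B, Y)

Work:
Best responses:
  P1 vs X: payoffs [0, 5] → best response B (payoff 5)
  P1 vs Y: payoffs [2, 2] → best response A/B (payoff 2)
  P2 vs A: payoffs [0, 2] → best response Y (payoff 2)
  P2 vs B: payoffs [1, 2] → best response Y (payoff 2)
Mutual best responses: (A,Y), (B,Y) → Nash equilibria.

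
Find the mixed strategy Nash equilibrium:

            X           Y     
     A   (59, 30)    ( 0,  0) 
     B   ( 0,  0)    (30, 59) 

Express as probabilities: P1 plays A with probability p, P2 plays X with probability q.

p = 0.6629, q = 0.3371

Work:
Find probabilities that make opponent indifferent:
P2 chooses q to make P1 indifferent between A and B
P1 chooses p to make P2 indifferent between X and Y
Mixed NE: P1 plays (A: 0.6629, B: 0.3371), P2 plays (X: 0.3371, Y: 0.6629)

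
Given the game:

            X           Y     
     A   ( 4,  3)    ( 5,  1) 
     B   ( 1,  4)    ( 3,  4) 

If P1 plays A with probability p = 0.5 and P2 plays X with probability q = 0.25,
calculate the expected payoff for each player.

E[P1] = 3.625, E[P2] = 2.75

Work:
E[P1] = p·q·π₁(A,X) + p·(1-q)·π₁(A,Y) + (1-p)·q·π₁(B,X) + (1-p)·(1-q)·π₁(B,Y)
= 0.5·0.25·4 + 0.5·0.75·5 + 0.5·0.25·1 + 0.5·0.75·3
= 3.625

E[P2] = 2.75 (similar calculation)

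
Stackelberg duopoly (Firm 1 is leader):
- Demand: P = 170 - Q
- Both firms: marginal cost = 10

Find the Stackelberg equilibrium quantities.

q₁* (leader) = 80.0, q₂* (follower) = 40.0

Work:
Follower's reaction: q₂ = (a - c - q₁)/2
Leader substitutes: π₁ = q₁·(a - q₁ - (a-c-q₁)/2 - c)
FOC: q₁* = (170 - 10)/2 = 80.00
Then: q₂* = (170 - 10 - 80.0)/2 = 40.00
Leader has first-mover advantage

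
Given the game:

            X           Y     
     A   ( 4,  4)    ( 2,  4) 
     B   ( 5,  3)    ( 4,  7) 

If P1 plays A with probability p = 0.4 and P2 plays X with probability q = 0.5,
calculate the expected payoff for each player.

E[P1] = 3.9, E[P2] = 4.6

Work:
E[P1] = p·q·π₁(A,X) + p·(1-q)·π₁(A,Y) + (1-p)·q·π₁(B,X) + (1-p)·(1-q)·π₁(B,Y)
= 0.4·0.5·4 + 0.4·0.5·2 + 0.6·0.5·5 + 0.6·0.5·4
= 3.9

E[P2] = 4.6 (similar calculation)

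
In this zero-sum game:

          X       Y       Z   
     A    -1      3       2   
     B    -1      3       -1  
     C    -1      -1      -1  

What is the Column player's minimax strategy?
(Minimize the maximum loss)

Column should play X, value = -1

Work:
Column player minimizes Row's maximum payoff:
Column X: max payoff to Row = -1
Column Y: max payoff to Row = 3
Column Z: max payoff to Row = 2
Minimum is -1, achieved by column X.
Minimax strategy: X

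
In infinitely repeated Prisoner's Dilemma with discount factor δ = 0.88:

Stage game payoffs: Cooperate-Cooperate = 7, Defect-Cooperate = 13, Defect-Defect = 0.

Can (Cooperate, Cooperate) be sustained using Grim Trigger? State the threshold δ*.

δ* = 0.4615; since δ = 0.88 ≥ 0.4615, cooperation can be sustained

Work:
For Grim Trigger:
Cooperate forever: 7/(1-δ)
Defect then punished: 13 + 0·δ/(1-δ)
Need: 7/(1-δ) ≥ 13 + 0·δ/(1-δ)
Solving: δ ≥ (T-R)/(T-P) = (13-7)/(13-0) = 0.4615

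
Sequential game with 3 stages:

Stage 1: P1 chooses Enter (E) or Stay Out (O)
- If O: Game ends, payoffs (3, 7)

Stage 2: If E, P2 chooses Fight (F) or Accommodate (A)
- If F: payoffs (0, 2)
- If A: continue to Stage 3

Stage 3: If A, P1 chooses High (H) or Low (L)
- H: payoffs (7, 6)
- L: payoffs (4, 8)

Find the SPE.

SPE: (E, A, H); Outcome (7, 6)

Work:
Stage 3: P1 chooses H (7 vs 4)
Stage 2: P2: F->2, A->6 (anticipating H). Choose A
Stage 1: P1: O->3, E->7 (anticipating A, H). Choose E
SPE path: E -> A -> H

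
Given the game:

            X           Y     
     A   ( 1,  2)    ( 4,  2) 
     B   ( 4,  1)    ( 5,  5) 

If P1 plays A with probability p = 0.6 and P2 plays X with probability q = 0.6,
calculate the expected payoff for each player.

E[P1] = 3.08, E[P2] = 2.24

Work:
E[P1] = p·q·π₁(A,X) + p·(1-q)·π₁(A,Y) + (1-p)·q·π₁(B,X) + (1-p)·(1-q)·π₁(B,Y)
= 0.6·0.6·1 + 0.6·0.4·4 + 0.4·0.6·4 + 0.4·0.4·5
= 3.08

E[P2] = 2.24 (similar calculation)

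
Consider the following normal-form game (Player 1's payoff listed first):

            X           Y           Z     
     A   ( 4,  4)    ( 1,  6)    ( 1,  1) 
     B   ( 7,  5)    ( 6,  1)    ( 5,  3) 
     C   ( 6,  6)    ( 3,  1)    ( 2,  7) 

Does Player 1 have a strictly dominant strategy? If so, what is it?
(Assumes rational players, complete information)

Yes, Player 1's strictly dominant strategy is B

Work:
A strategy strictly dominates another if it gives a strictly higher payoff against every opponent action. Compare each pair of P1's strategies column-by-column:
  A vs B: [4 vs 7, 1 vs 6, 1 vs 5] → A does not strictly dominate B (column X: 4 ≤ 7)
  A vs C: [4 vs 6, 1 vs 3, 1 vs 2] → A does not strictly dominate C (column X: 4 ≤ 6)
  B vs A: [7 vs 4, 6 vs 1, 5 vs 1] → B strictly dominates A
  B vs C: [7 vs 6, 6 vs 3, 5 vs 2] → B strictly dominates C
  C vs A: [6 vs 4, 3 vs 1, 2 vs 1] → C strictly dominates A
  C vs B: [6 vs 7, 3 vs 6, 2 vs 5] → C does not strictly dominate B (column X: 6 ≤ 7)
B strictly dominates every other strategy → strictly dominant.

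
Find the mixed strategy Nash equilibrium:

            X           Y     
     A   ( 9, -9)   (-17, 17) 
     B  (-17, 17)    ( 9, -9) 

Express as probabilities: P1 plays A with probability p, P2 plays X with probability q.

p = 0.5, q = 0.5

Work:
Find probabilities that make opponent indifferent:
P2 chooses q to make P1 indifferent between A and B
P1 chooses p to make P2 indifferent between X and Y
Mixed NE: P1 plays (A: 0.5, B: 0.5), P2 plays (X: 0.5, Y: 0.5)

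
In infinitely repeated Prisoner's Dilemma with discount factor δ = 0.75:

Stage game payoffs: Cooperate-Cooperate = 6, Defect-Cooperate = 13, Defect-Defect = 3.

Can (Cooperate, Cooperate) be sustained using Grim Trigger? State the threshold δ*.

δ* = 0.7; since δ = 0.75 ≥ 0.7, cooperation can be sustained

Work:
For Grim Trigger:
Cooperate forever: 6/(1-δ)
Defect then punished: 13 + 3·δ/(1-δ)
Need: 6/(1-δ) ≥ 13 + 3·δ/(1-δ)
Solving: δ ≥ (T-R)/(T-P) = (13-6)/(13-3) = 0.7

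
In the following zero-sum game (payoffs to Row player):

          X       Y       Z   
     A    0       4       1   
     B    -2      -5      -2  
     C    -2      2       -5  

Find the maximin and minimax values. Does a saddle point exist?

Maximin = 0, Minimax = 0, Saddle: True

Work:
Row minimums: [0, -5, -5] → maximin = 0
Column maximums: [0, 4, 1] → minimax = 0
Saddle point exists! Game value = 0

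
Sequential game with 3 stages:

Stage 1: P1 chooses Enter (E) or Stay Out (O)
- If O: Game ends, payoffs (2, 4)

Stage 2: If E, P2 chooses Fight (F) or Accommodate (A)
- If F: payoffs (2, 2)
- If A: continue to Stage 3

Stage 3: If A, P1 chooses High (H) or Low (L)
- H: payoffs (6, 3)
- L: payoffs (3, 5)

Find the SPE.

SPE: (E, A, H); Outcome (6, 3)

Work:
Stage 3: P1 chooses H (6 vs 3)
Stage 2: P2: F->2, A->3 (anticipating H). Choose A
Stage 1: P1: O->2, E->6 (anticipating A, H). Choose E
SPE path: E -> A -> H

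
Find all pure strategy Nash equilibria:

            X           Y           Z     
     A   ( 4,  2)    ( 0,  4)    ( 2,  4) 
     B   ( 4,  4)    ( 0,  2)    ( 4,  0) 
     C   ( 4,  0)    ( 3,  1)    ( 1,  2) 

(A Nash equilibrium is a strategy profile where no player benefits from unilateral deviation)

Nash equilibrium: (B, X)

Work:
Best responses:
  P1 vs X: payoffs [4, 4, 4] → best response A/B/C (payoff 4)
  P1 vs Y: payoffs [0, 0, 3] → best response C (payoff 3)
  P1 vs Z: payoffs [2, 4, 1] → best response B (payoff 4)
  P2 vs A: payoffs [2, 4, 4] → best response Y/Z (payoff 4)
  P2 vs B: payoffs [4, 2, 0] → best response X (payoff 4)
  P2 vs C: payoffs [0, 1, 2] → best response Z (payoff 2)
Mutual best responses: (B,X) → Nash equilibria.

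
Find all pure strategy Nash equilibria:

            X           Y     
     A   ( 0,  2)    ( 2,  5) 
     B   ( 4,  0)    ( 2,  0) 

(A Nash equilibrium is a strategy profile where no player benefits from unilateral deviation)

Nash equilibrium: (A, Y), (B, X), (B, Y)

Work:
Best responses:
  P1 vs X: payoffs [0, 4] → best response B (payoff 4)
  P1 vs Y: payoffs [2, 2] → best response A/B (payoff 2)
  P2 vs A: payoffs [2, 5] → best response Y (payoff 5)
  P2 vs B: payoffs [0, 0] → best response X/Y (payoff 0)
Mutual best responses: (A,Y), (B,X), (B,Y) → Nash equilibria.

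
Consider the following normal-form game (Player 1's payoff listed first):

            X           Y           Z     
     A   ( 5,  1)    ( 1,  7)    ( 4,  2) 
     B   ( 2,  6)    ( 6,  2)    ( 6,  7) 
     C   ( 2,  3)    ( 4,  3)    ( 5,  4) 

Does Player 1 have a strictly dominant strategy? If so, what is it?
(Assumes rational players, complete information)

No strictly dominant strategy exists for Player 1

Work:
A strategy strictly dominates another if it gives a strictly higher payoff against every opponent action. Compare each pair of P1's strategies column-by-column:
  A vs B: [5 vs 2, 1 vs 6, 4 vs 6] → A does not strictly dominate B (column Y: 1 ≤ 6)
  A vs C: [5 vs 2, 1 vs 4, 4 vs 5] → A does not strictly dominate C (column Y: 1 ≤ 4)
  B vs A: [2 vs 5, 6 vs 1, 6 vs 4] → B does not strictly dominate A (column X: 2 ≤ 5)
  B vs C: [2 vs 2, 6 vs 4, 6 vs 5] → B does not strictly dominate C (column X: 2 ≤ 2)
  C vs A: [2 vs 5, 4 vs 1, 5 vs 4] → C does not strictly dominate A (column X: 2 ≤ 5)
  C vs B: [2 vs 2, 4 vs 6, 5 vs 6] → C does not strictly dominate B (column X: 2 ≤ 2)
No single strategy strictly dominates all others → no strictly dominant strategy.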